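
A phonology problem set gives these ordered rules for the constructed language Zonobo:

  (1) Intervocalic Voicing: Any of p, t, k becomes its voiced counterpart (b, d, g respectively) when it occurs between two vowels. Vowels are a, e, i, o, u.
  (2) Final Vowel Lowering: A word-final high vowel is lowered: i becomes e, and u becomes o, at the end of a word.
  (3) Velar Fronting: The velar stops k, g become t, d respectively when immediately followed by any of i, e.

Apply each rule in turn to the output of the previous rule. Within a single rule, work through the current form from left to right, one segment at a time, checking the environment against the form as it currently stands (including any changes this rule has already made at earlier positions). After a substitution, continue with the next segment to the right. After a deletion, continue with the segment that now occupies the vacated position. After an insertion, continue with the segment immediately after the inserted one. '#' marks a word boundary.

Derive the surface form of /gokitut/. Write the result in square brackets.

[godidut]

(1) Intervocalic Voicing: [gokitut] → [gogidut]
(2) Final Vowel Lowering: no change — [gogidut]
(3) Velar Fronting: [gogidut] → [godidut]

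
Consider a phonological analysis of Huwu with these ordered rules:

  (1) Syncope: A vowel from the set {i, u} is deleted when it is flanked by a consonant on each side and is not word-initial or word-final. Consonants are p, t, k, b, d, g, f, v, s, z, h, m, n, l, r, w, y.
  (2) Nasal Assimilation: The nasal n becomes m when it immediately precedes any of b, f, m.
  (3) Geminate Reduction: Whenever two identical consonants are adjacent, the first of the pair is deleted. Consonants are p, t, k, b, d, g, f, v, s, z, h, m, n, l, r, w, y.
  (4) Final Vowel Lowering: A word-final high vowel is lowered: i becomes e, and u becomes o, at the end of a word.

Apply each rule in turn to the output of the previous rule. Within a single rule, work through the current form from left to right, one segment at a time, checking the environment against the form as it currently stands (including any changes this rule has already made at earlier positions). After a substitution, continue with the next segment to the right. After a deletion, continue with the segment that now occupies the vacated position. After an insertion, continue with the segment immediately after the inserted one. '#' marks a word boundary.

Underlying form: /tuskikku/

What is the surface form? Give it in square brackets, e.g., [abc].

[tsko]

(1) Syncope: [tuskikku] → [tskkku]
(2) Nasal Assimilation: no change — [tskkku]
(3) Geminate Reduction: [tskkku] → [tsku]
(4) Final Vowel Lowering: [tsku] → [tsko]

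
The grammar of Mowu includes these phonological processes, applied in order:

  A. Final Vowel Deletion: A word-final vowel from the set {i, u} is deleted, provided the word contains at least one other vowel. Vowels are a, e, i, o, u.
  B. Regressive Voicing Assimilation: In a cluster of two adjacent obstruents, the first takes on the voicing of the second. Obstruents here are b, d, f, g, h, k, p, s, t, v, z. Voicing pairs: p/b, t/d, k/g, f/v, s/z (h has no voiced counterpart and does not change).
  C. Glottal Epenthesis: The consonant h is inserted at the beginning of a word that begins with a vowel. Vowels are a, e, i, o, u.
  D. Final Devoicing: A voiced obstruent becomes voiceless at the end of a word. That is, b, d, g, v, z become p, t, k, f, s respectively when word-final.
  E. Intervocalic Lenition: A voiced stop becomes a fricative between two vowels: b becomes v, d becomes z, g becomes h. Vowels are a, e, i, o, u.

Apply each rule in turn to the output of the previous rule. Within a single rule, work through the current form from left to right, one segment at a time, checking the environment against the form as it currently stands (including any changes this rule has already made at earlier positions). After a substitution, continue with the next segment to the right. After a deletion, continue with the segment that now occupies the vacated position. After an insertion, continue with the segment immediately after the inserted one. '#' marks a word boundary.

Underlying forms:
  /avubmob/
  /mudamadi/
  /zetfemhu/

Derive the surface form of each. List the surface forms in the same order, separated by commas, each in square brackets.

/avubmob/:
  A Final Vowel Deletion: no change — [avubmob]
  B Regressive Voicing Assimilation: no change — [avubmob]
  C Glottal Epenthesis: [avubmob] → [havubmob]
  D Final Devoicing: [havubmob] → [havubmop]
  E Intervocalic Lenition: no change — [havubmop]
/mudamadi/:
  A Final Vowel Deletion: [mudamadi] → [mudamad]
  B Regressive Voicing Assimilation: no change — [mudamad]
  C Glottal Epenthesis: no change — [mudamad]
  D Final Devoicing: [mudamad] → [mudamat]
  E Intervocalic Lenition: [mudamat] → [muzamat]
/zetfemhu/:
  A Final Vowel Deletion: [zetfemhu] → [zetfemh]
  B Regressive Voicing Assimilation: no change — [zetfemh]
  C Glottal Epenthesis: no change — [zetfemh]
  D Final Devoicing: no change — [zetfemh]
  E Intervocalic Lenition: no change — [zetfemh]

[havubmop], [muzamat], [zetfemh]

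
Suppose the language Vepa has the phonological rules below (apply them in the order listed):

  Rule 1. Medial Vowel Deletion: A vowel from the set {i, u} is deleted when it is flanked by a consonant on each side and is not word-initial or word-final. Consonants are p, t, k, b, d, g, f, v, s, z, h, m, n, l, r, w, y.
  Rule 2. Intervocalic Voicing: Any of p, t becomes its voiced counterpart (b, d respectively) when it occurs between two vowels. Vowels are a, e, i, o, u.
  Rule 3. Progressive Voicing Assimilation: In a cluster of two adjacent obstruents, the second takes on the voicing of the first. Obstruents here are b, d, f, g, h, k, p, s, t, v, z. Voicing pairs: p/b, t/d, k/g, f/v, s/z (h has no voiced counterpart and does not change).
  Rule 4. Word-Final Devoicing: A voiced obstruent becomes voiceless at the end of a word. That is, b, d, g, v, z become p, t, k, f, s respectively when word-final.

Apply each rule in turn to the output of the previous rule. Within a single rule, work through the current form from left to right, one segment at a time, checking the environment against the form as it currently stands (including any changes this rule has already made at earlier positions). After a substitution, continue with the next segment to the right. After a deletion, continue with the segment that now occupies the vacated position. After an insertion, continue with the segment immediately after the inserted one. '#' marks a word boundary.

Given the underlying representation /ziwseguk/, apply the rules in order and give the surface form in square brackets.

[zwsegk]

Rule 1 Medial Vowel Deletion: [ziwseguk] → [zwsegk]
Rule 2 Intervocalic Voicing: no change — [zwsegk]
Rule 3 Progressive Voicing Assimilation: [zwsegk] → [zwsegg]
Rule 4 Word-Final Devoicing: [zwsegg] → [zwsegk]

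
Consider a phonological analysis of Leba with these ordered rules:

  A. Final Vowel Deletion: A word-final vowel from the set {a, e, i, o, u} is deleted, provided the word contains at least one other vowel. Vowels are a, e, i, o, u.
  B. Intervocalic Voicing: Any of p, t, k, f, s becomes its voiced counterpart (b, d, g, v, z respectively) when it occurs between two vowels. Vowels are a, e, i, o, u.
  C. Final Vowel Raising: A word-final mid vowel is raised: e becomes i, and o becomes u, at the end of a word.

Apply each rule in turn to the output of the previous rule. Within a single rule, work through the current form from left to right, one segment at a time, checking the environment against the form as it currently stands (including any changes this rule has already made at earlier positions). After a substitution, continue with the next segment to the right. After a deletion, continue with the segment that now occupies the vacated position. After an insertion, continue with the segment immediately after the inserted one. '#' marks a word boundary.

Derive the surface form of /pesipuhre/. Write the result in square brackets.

[pezibuhr]

A Final Vowel Deletion: [pesipuhre] → [pesipuhr]
B Intervocalic Voicing: [pesipuhr] → [pezibuhr]
C Final Vowel Raising: no change — [pezibuhr]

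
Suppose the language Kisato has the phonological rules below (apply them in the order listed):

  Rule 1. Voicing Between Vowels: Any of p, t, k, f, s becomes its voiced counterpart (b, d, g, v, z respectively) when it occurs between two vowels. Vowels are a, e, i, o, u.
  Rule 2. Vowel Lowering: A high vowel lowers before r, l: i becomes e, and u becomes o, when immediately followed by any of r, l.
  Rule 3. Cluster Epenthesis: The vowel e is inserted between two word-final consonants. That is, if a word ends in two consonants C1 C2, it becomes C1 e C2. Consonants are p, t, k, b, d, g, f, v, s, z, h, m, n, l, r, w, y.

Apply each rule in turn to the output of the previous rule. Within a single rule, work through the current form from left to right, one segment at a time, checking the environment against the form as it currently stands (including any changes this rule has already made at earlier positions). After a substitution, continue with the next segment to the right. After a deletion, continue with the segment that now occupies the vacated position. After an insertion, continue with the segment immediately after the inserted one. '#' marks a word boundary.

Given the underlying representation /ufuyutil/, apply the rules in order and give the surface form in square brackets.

[uvuyudel]

Rule 1 Voicing Between Vowels: [ufuyutil] → [uvuyudil]
Rule 2 Vowel Lowering: [uvuyudil] → [uvuyudel]
Rule 3 Cluster Epenthesis: no change — [uvuyudel]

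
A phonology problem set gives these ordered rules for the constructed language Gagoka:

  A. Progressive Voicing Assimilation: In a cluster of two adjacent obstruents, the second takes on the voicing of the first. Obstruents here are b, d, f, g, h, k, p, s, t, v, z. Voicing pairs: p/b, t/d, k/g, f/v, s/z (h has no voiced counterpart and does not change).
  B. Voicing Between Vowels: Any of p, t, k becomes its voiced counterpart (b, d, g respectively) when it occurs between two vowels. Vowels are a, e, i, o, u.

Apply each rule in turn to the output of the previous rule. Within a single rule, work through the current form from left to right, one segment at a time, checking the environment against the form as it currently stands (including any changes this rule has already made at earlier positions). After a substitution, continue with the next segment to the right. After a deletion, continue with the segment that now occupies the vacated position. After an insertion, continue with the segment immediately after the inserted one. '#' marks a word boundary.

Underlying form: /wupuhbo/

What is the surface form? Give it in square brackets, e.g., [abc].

[wubuhpo]

A Progressive Voicing Assimilation: [wupuhbo] → [wupuhpo]
B Voicing Between Vowels: [wupuhpo] → [wubuhpo]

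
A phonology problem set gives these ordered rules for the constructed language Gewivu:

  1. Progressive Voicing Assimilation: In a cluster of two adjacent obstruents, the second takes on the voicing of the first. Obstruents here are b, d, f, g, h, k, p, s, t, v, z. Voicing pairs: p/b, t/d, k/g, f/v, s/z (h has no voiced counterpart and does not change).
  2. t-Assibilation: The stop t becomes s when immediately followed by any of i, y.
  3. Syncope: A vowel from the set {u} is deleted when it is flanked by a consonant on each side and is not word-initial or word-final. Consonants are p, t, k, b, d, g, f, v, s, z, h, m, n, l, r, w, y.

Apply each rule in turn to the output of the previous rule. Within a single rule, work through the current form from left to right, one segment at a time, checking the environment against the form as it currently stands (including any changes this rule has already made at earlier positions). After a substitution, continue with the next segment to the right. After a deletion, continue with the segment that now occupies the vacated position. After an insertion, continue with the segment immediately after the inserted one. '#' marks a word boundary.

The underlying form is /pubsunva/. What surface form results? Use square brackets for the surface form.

1 Progressive Voicing Assimilation: [pubsunva] → [pubzunva]
2 t-Assibilation: no change — [pubzunva]
3 Syncope: [pubzunva] → [pbznva]

[pbznva]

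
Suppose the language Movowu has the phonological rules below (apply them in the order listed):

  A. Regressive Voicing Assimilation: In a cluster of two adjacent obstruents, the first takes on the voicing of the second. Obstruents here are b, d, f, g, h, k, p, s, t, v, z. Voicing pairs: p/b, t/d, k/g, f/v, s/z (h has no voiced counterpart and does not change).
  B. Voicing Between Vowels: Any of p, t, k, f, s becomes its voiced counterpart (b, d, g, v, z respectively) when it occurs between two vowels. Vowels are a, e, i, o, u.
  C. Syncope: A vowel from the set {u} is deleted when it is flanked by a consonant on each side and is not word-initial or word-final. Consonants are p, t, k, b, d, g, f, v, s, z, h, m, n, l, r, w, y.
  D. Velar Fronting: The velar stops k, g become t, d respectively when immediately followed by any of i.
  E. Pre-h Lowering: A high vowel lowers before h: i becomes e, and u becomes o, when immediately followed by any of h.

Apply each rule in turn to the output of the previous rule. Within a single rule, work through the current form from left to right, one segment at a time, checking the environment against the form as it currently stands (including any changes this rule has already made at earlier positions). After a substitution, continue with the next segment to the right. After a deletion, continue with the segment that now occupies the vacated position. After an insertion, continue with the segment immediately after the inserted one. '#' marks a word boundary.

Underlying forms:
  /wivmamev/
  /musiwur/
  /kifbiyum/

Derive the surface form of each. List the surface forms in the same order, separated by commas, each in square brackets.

/wivmamev/:
  A Regressive Voicing Assimilation: no change — [wivmamev]
  B Voicing Between Vowels: no change — [wivmamev]
  C Syncope: no change — [wivmamev]
  D Velar Fronting: no change — [wivmamev]
  E Pre-h Lowering: no change — [wivmamev]
/musiwur/:
  A Regressive Voicing Assimilation: no change — [musiwur]
  B Voicing Between Vowels: [musiwur] → [muziwur]
  C Syncope: [muziwur] → [mziwr]
  D Velar Fronting: no change — [mziwr]
  E Pre-h Lowering: no change — [mziwr]
/kifbiyum/:
  A Regressive Voicing Assimilation: [kifbiyum] → [kivbiyum]
  B Voicing Between Vowels: no change — [kivbiyum]
  C Syncope: [kivbiyum] → [kivbiym]
  D Velar Fronting: [kivbiym] → [tivbiym]
  E Pre-h Lowering: no change — [tivbiym]

[wivmamev], [mziwr], [tivbiym]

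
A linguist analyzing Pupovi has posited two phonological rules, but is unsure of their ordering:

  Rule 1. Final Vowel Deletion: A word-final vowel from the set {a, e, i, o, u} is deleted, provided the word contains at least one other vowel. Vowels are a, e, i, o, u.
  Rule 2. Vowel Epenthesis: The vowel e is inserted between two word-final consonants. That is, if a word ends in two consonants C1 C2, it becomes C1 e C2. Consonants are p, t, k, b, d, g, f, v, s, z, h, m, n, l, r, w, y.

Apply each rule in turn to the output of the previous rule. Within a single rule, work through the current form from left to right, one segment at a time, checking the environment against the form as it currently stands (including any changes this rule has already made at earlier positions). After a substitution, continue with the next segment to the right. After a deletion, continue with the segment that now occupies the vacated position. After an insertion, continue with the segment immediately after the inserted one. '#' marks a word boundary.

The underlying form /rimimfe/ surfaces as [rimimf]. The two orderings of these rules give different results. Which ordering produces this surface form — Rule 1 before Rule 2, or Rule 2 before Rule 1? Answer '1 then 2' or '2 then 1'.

Order 1 then 2:
  1 Final Vowel Deletion: [rimimfe] → [rimimf]
  2 Vowel Epenthesis: [rimimf] → [rimimef]
  result: [rimimef]
Order 2 then 1:
  2 Vowel Epenthesis: no change — [rimimfe]
  1 Final Vowel Deletion: [rimimfe] → [rimimf]
  result: [rimimf]

2 then 1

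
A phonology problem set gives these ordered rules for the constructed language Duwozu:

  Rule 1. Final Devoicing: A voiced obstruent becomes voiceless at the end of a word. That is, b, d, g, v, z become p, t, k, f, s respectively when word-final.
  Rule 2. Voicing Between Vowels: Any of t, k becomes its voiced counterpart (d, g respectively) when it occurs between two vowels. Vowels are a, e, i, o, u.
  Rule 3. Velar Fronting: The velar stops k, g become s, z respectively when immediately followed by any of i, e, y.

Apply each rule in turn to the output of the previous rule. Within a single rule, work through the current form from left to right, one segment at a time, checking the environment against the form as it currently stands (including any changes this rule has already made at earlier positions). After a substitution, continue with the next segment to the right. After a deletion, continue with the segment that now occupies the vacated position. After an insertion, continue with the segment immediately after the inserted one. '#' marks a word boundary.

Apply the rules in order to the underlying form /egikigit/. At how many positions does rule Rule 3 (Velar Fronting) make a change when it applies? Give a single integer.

Rule 1 Final Devoicing: no change — [egikigit]
Rule 2 Voicing Between Vowels: [egikigit] → [egigigit]
Rule 3 Velar Fronting: [egigigit] → [ezizizit]
Rule Rule 3 changed 3 position(s).

3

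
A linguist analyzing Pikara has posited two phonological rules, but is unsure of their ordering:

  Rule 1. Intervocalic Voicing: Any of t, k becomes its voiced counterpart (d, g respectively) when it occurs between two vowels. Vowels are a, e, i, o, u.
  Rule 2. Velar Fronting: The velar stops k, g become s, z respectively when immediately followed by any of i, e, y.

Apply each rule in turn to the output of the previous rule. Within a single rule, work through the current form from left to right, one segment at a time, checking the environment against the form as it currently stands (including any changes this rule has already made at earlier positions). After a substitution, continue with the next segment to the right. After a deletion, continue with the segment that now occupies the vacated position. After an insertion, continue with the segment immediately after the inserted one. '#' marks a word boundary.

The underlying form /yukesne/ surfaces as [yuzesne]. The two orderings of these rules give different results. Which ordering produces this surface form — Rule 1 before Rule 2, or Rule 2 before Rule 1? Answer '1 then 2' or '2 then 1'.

Order 1 then 2:
  1 Intervocalic Voicing: [yukesne] → [yugesne]
  2 Velar Fronting: [yugesne] → [yuzesne]
  result: [yuzesne]
Order 2 then 1:
  2 Velar Fronting: [yukesne] → [yusesne]
  1 Intervocalic Voicing: no change — [yusesne]
  result: [yusesne]

1 then 2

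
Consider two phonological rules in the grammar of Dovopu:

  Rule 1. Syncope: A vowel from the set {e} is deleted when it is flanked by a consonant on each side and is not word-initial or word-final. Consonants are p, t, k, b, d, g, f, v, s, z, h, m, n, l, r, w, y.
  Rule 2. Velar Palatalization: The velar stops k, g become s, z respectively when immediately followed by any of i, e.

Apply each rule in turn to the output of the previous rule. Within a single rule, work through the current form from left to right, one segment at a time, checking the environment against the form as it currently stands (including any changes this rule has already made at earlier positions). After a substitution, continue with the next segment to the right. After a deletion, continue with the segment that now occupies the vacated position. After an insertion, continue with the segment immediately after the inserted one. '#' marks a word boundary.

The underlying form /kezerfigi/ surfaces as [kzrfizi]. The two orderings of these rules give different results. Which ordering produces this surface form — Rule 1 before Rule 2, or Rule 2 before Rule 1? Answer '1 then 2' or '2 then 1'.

Order 1 then 2:
  1 Syncope: [kezerfigi] → [kzrfigi]
  2 Velar Palatalization: [kzrfigi] → [kzrfizi]
  result: [kzrfizi]
Order 2 then 1:
  2 Velar Palatalization: [kezerfigi] → [sezerfizi]
  1 Syncope: [sezerfizi] → [szrfizi]
  result: [szrfizi]

1 then 2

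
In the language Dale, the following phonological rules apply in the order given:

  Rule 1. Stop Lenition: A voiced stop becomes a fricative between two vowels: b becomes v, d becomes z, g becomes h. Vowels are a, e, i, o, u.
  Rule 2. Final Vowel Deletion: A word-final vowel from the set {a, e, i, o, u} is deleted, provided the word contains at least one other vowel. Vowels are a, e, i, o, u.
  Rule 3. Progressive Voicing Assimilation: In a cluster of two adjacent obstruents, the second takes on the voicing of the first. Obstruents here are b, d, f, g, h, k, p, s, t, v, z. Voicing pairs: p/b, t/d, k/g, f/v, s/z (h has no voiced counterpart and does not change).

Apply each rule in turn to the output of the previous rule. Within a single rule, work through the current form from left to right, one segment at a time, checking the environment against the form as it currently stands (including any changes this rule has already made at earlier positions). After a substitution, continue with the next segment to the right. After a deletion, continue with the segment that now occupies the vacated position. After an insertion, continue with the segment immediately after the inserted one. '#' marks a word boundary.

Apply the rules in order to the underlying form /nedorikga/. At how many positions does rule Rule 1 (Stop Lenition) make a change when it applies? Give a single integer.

Rule 1 Stop Lenition: [nedorikga] → [nezorikga]
Rule 2 Final Vowel Deletion: [nezorikga] → [nezorikg]
Rule 3 Progressive Voicing Assimilation: [nezorikg] → [nezorikk]
Rule Rule 1 changed 1 position(s).

1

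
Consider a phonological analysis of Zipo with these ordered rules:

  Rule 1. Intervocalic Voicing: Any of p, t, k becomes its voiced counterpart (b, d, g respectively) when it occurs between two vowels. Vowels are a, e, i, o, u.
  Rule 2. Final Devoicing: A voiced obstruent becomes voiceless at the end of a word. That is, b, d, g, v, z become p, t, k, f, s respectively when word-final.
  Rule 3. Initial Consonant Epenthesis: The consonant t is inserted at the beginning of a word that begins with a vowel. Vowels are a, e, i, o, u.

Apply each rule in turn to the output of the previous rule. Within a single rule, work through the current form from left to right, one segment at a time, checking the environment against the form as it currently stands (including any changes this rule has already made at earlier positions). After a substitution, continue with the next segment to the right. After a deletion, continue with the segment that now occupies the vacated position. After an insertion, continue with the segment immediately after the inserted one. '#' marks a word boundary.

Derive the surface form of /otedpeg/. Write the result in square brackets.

[todedpek]

Rule 1 Intervocalic Voicing: [otedpeg] → [odedpeg]
Rule 2 Final Devoicing: [odedpeg] → [odedpek]
Rule 3 Initial Consonant Epenthesis: [odedpek] → [todedpek]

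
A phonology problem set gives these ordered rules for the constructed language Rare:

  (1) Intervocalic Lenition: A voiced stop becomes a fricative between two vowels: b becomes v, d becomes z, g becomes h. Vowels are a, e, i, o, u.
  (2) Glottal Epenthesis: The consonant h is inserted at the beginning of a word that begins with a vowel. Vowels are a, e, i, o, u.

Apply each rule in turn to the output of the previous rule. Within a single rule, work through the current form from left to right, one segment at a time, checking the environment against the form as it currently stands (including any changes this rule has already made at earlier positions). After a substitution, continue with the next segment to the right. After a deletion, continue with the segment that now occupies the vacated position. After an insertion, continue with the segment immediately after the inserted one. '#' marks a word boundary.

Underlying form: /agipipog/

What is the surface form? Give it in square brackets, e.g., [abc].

(1) Intervocalic Lenition: [agipipog] → [ahipipog]
(2) Glottal Epenthesis: [ahipipog] → [hahipipog]

[hahipipog]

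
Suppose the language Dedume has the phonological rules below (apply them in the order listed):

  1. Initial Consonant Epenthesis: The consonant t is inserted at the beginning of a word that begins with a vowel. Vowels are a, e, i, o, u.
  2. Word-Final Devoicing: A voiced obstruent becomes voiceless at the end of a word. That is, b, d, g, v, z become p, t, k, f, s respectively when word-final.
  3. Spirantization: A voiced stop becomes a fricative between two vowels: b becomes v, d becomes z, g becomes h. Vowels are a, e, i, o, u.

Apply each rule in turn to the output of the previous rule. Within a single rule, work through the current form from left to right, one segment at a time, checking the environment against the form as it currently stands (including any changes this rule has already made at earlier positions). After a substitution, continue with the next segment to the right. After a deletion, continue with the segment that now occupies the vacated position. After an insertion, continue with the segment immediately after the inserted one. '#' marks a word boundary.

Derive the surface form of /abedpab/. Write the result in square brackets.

[tavedpap]

1 Initial Consonant Epenthesis: [abedpab] → [tabedpab]
2 Word-Final Devoicing: [tabedpab] → [tabedpap]
3 Spirantization: [tabedpap] → [tavedpap]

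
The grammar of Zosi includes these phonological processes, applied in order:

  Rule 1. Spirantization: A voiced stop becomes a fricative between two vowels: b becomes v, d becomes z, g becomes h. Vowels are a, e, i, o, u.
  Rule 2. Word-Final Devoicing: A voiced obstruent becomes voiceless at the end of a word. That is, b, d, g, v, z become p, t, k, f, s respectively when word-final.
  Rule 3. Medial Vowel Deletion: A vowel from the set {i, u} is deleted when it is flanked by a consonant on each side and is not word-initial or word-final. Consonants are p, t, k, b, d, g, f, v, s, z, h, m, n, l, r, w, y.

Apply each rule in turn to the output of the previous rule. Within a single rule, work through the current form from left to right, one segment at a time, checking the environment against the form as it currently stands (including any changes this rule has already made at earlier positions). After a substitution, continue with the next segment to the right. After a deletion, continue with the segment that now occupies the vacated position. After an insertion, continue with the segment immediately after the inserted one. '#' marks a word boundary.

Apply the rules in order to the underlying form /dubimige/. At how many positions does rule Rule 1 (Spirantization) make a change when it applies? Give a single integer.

Rule 1 Spirantization: [dubimige] → [duvimihe]
Rule 2 Word-Final Devoicing: no change — [duvimihe]
Rule 3 Medial Vowel Deletion: [duvimihe] → [dvmhe]
Rule Rule 1 changed 2 position(s).

2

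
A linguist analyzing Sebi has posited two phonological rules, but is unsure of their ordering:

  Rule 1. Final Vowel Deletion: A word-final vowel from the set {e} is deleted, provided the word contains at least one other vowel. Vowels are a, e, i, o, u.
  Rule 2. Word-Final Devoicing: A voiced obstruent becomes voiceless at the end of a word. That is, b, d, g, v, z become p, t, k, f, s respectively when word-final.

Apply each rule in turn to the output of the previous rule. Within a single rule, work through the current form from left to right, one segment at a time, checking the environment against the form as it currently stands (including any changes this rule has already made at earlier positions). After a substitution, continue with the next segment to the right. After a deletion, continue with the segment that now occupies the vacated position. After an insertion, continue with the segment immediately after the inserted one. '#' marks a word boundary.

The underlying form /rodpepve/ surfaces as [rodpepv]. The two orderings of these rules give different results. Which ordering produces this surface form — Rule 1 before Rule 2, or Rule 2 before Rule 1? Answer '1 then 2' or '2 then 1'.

2 then 1

Order 1 then 2:
  1 Final Vowel Deletion: [rodpepve] → [rodpepv]
  2 Word-Final Devoicing: [rodpepv] → [rodpepf]
  result: [rodpepf]
Order 2 then 1:
  2 Word-Final Devoicing: no change — [rodpepve]
  1 Final Vowel Deletion: [rodpepve] → [rodpepv]
  result: [rodpepv]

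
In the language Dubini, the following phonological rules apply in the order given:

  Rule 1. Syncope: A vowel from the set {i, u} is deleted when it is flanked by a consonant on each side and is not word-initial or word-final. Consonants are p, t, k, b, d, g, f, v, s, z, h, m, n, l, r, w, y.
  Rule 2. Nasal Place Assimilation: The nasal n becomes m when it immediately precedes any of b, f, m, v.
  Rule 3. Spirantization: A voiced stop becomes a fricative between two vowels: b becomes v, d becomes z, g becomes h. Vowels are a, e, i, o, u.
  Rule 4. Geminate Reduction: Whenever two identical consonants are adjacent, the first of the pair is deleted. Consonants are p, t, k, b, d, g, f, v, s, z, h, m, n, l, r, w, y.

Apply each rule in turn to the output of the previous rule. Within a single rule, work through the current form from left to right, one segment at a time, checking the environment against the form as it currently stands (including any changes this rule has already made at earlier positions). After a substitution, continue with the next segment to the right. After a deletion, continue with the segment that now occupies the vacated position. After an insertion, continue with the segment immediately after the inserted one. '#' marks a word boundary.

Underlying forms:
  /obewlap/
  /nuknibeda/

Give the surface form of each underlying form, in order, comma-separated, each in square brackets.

/obewlap/:
  Rule 1 Syncope: no change — [obewlap]
  Rule 2 Nasal Place Assimilation: no change — [obewlap]
  Rule 3 Spirantization: [obewlap] → [ovewlap]
  Rule 4 Geminate Reduction: no change — [ovewlap]
/nuknibeda/:
  Rule 1 Syncope: [nuknibeda] → [nknbeda]
  Rule 2 Nasal Place Assimilation: [nknbeda] → [nkmbeda]
  Rule 3 Spirantization: [nkmbeda] → [nkmbeza]
  Rule 4 Geminate Reduction: no change — [nkmbeza]

[ovewlap], [nkmbeza]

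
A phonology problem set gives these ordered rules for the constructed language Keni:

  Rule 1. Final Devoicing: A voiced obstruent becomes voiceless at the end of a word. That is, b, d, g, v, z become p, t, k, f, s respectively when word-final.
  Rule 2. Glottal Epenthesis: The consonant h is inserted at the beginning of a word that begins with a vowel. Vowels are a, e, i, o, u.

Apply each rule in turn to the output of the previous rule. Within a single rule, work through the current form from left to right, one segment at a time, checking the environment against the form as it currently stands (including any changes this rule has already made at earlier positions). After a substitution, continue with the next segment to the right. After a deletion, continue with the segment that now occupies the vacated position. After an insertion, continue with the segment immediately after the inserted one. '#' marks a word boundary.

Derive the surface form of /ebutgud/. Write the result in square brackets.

[hebutgut]

Rule 1 Final Devoicing: [ebutgud] → [ebutgut]
Rule 2 Glottal Epenthesis: [ebutgut] → [hebutgut]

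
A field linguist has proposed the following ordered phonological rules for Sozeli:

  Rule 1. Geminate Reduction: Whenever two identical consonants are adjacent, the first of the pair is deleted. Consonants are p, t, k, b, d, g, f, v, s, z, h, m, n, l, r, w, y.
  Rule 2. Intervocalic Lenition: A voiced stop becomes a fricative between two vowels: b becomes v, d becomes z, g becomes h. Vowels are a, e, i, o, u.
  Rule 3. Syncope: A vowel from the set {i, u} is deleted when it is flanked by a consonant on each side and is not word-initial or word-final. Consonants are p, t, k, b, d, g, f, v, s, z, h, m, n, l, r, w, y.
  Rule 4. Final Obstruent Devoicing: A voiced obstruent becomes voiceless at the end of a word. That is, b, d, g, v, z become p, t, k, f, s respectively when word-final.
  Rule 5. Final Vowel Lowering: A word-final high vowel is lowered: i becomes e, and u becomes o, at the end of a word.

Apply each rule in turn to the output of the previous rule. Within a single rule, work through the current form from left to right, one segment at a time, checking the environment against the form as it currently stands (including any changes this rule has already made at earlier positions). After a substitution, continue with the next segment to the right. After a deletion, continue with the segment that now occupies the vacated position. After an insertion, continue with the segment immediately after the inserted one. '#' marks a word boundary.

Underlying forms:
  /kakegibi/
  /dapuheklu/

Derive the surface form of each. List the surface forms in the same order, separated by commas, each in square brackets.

[kakehve], [dapheklo]

/kakegibi/:
  Rule 1 Geminate Reduction: no change — [kakegibi]
  Rule 2 Intervocalic Lenition: [kakegibi] → [kakehivi]
  Rule 3 Syncope: [kakehivi] → [kakehvi]
  Rule 4 Final Obstruent Devoicing: no change — [kakehvi]
  Rule 5 Final Vowel Lowering: [kakehvi] → [kakehve]
/dapuheklu/:
  Rule 1 Geminate Reduction: no change — [dapuheklu]
  Rule 2 Intervocalic Lenition: no change — [dapuheklu]
  Rule 3 Syncope: [dapuheklu] → [dapheklu]
  Rule 4 Final Obstruent Devoicing: no change — [dapheklu]
  Rule 5 Final Vowel Lowering: [dapheklu] → [dapheklo]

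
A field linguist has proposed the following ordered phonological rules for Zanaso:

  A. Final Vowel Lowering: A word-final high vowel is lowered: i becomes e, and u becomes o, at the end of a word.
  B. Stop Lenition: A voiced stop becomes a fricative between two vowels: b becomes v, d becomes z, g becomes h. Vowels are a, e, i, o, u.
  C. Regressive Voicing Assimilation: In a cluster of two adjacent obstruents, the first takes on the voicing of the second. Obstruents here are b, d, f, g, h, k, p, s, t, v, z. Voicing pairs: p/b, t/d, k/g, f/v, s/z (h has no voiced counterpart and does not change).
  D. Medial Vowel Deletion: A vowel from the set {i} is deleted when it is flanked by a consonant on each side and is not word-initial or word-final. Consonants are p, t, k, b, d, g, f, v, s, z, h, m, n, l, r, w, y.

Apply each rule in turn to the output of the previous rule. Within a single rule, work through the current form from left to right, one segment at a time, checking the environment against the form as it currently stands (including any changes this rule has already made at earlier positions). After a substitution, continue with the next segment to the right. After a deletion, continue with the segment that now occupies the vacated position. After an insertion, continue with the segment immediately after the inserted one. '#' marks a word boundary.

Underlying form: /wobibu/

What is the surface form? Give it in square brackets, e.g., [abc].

A Final Vowel Lowering: [wobibu] → [wobibo]
B Stop Lenition: [wobibo] → [wovivo]
C Regressive Voicing Assimilation: no change — [wovivo]
D Medial Vowel Deletion: [wovivo] → [wovvo]

[wovvo]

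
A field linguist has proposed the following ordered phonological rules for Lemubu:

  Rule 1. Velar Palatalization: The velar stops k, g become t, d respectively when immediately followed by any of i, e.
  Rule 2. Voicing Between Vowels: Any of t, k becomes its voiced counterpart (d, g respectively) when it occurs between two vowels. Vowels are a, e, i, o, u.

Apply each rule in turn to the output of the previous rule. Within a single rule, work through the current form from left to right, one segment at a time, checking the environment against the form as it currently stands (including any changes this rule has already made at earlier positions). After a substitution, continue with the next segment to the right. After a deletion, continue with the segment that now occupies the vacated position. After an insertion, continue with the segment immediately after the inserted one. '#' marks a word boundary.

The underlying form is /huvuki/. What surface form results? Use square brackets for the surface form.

Rule 1 Velar Palatalization: [huvuki] → [huvuti]
Rule 2 Voicing Between Vowels: [huvuti] → [huvudi]

[huvudi]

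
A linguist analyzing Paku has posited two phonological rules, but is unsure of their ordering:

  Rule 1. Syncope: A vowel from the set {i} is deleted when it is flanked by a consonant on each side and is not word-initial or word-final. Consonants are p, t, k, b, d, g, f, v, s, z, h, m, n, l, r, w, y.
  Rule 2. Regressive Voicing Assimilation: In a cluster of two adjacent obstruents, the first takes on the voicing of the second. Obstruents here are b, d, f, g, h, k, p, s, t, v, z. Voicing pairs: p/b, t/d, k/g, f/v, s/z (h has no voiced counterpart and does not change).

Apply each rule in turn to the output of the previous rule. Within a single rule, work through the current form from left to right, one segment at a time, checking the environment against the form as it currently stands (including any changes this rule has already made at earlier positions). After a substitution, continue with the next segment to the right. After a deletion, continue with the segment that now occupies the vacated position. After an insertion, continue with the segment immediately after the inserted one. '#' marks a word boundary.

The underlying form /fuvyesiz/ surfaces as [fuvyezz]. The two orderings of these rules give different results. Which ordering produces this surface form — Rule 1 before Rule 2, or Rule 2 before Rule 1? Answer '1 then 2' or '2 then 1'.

Order 1 then 2:
  1 Syncope: [fuvyesiz] → [fuvyesz]
  2 Regressive Voicing Assimilation: [fuvyesz] → [fuvyezz]
  result: [fuvyezz]
Order 2 then 1:
  2 Regressive Voicing Assimilation: no change — [fuvyesiz]
  1 Syncope: [fuvyesiz] → [fuvyesz]
  result: [fuvyesz]

1 then 2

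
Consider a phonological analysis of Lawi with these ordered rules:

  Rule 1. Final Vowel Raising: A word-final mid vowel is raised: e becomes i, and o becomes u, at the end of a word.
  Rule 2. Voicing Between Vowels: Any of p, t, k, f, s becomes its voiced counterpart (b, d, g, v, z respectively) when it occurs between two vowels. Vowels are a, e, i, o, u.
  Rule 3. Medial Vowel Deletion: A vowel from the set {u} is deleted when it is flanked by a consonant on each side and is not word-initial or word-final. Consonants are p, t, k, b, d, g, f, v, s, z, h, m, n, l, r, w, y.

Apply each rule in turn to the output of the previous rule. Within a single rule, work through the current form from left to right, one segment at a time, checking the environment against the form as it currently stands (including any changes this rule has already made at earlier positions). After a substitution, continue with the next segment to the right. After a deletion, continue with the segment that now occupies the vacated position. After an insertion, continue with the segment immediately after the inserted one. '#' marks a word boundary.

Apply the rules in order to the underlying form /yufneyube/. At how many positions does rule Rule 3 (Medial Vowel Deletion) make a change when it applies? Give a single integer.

Rule 1 Final Vowel Raising: [yufneyube] → [yufneyubi]
Rule 2 Voicing Between Vowels: no change — [yufneyubi]
Rule 3 Medial Vowel Deletion: [yufneyubi] → [yfneybi]
Rule Rule 3 changed 2 position(s).

2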